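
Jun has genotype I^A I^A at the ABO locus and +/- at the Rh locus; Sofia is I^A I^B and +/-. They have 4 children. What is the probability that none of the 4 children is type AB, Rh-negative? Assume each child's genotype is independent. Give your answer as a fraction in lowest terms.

2401/4096

ABO cross I^A I^A × I^A I^B → 1/2 A, 1/2 AB.
Rh cross +/- × +/- → 3/4 Rh+, 1/4 Rh-; so P(type AB, Rh-negative) = 1/2 × 1/4 = 1/8 per child.
P(not type AB, Rh-negative) = 7/8 for one child; (7/8)^4 = 2401/4096.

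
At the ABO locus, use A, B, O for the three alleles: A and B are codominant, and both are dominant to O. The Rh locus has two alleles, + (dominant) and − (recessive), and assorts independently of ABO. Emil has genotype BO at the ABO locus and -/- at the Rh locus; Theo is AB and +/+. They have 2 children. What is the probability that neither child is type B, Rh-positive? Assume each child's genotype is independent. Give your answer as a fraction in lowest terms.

ABO cross BO × AB → 1/4 A, 1/2 B, 1/4 AB.
Rh cross -/- × +/+ → 1 Rh+; so P(type B, Rh-positive) = 1/2 × 1 = 1/2 per child.
P(not type B, Rh-positive) = 1/2 for one child; (1/2)^2 = 1/4.

1/4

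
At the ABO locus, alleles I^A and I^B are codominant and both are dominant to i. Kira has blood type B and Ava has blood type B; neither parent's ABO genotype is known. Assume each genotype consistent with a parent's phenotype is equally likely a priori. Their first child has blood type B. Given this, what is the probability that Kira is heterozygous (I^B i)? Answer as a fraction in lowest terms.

Possible genotypes: Kira ∈ {I^B I^B, I^B i}; Ava ∈ {I^B I^B, I^B i}.
Weight each parental genotype pair by prior × P(type-B child):
  I^B I^B × I^B I^B: posterior weight 4/15.
  I^B I^B × I^B i: posterior weight 4/15.
  I^B i × I^B I^B: posterior weight 4/15.
  I^B i × I^B i: posterior weight 1/5.
Sum the posterior weight over pairs where Kira is I^B i: 7/15.

7/15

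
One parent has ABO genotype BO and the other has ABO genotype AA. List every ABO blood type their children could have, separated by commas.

Gametes from BO × AA give offspring ABO genotypes AB, AO, i.e. phenotypes A, AB.

A, AB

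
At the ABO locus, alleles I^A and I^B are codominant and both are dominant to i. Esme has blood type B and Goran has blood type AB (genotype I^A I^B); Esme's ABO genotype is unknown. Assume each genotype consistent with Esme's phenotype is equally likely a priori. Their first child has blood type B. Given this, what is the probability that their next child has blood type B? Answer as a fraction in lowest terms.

1/2

Possible genotypes: Esme ∈ {I^B I^B, I^B i}; Goran ∈ {I^A I^B}.
Weight each parental genotype pair by prior × P(type-B child):
  I^B I^B × I^A I^B: posterior weight 1/2; P(next child type B) = 1/2.
  I^B i × I^A I^B: posterior weight 1/2; P(next child type B) = 1/2.
Weighted sum = 1/2.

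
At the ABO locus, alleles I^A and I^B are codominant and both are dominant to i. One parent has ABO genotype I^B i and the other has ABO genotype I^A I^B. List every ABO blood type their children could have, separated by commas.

Gametes from I^B i × I^A I^B give offspring ABO genotypes I^A I^B, I^A i, I^B I^B, I^B i, i.e. phenotypes A, B, AB.

A, B, AB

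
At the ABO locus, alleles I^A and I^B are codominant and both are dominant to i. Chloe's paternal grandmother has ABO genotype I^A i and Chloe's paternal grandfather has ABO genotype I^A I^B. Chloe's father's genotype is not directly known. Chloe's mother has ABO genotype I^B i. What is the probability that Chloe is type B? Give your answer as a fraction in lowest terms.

3/8

Chloe's father's ABO genotype from I^A i × I^A I^B: 1/4 I^A I^A, 1/4 I^A I^B, 1/4 I^A i, 1/4 I^B i.
Crossing each possibility with the mother I^B i and summing P(type B): 1/4·0 + 1/4·1/2 + 1/4·1/4 + 1/4·3/4 = 3/8.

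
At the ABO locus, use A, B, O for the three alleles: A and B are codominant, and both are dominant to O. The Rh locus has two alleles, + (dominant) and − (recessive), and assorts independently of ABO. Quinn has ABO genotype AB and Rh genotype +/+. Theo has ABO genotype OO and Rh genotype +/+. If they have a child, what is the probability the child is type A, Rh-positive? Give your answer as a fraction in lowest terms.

ABO cross AB × OO → offspring phenotypes: 1/2 A, 1/2 B.
Rh cross +/+ × +/+ → 1 Rh+.
Independent loci: P(type A, Rh-positive) = 1/2 × 1 = 1/2.

1/2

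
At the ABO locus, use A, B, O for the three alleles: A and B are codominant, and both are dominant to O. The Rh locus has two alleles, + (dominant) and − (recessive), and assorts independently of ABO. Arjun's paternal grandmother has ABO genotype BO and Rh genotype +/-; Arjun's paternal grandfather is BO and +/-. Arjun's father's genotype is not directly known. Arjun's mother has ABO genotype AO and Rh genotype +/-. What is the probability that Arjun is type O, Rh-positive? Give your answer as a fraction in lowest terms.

3/16

Arjun's father's ABO genotype from BO × BO: 1/4 BB, 1/2 BO, 1/4 OO.
Crossing each possibility with the mother AO and summing P(type O): 1/4·0 + 1/2·1/4 + 1/4·1/2 = 1/4.
Similarly for Rh via the father's Rh distribution: P(Rh+) = 3/4.
Independent loci: 1/4 × 3/4 = 3/16.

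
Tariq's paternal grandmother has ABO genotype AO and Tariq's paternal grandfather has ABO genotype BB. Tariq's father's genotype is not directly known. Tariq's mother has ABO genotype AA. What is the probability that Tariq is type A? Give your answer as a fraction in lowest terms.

Tariq's father's ABO genotype from AO × BB: 1/2 AB, 1/2 BO.
Crossing each possibility with the mother AA and summing P(type A): 1/2·1/2 + 1/2·1/2 = 1/2.

1/2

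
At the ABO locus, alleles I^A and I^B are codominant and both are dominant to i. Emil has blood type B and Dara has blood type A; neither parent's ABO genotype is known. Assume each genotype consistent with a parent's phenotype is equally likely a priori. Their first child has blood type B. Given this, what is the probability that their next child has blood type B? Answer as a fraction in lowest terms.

5/12

Possible genotypes: Emil ∈ {I^B I^B, I^B i}; Dara ∈ {I^A I^A, I^A i}.
Weight each parental genotype pair by prior × P(type-B child):
  I^B I^B × I^A i: posterior weight 2/3; P(next child type B) = 1/2.
  I^B i × I^A i: posterior weight 1/3; P(next child type B) = 1/4.
Weighted sum = 5/12.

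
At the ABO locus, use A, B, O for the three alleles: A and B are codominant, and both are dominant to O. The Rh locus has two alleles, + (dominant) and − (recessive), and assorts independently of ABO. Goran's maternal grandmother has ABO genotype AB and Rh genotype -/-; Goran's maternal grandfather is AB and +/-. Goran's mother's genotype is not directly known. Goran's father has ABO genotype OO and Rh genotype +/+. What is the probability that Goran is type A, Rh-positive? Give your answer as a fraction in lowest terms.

1/2

Goran's mother's ABO genotype from AB × AB: 1/4 AA, 1/2 AB, 1/4 BB.
Crossing each possibility with the father OO and summing P(type A): 1/4·1 + 1/2·1/2 + 1/4·0 = 1/2.
Similarly for Rh via the mother's Rh distribution: P(Rh+) = 1.
Independent loci: 1/2 × 1 = 1/2.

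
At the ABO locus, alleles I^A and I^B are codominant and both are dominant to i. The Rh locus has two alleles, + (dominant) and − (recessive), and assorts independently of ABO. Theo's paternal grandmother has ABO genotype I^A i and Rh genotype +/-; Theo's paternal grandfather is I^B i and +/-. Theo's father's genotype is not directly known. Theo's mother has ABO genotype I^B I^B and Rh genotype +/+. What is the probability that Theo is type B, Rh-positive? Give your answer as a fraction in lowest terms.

3/4

Theo's father's ABO genotype from I^A i × I^B i: 1/4 I^A I^B, 1/4 I^A i, 1/4 I^B i, 1/4 i i.
Crossing each possibility with the mother I^B I^B and summing P(type B): 1/4·1/2 + 1/4·1/2 + 1/4·1 + 1/4·1 = 3/4.
Similarly for Rh via the father's Rh distribution: P(Rh+) = 1.
Independent loci: 3/4 × 1 = 3/4.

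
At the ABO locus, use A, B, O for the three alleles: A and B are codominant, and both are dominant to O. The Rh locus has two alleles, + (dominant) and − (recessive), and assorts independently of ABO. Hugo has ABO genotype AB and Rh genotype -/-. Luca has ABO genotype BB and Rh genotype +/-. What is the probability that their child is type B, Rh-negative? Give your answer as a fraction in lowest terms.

1/4

ABO cross AB × BB → offspring phenotypes: 1/2 B, 1/2 AB.
Rh cross -/- × +/- → 1/2 Rh+, 1/2 Rh-.
Independent loci: P(type B, Rh-negative) = 1/2 × 1/2 = 1/4.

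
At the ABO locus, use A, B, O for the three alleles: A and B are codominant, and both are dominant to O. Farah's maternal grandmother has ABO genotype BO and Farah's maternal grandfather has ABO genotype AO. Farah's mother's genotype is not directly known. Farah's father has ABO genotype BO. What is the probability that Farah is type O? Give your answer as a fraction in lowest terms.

Farah's mother's ABO genotype from BO × AO: 1/4 AB, 1/4 AO, 1/4 BO, 1/4 OO.
Crossing each possibility with the father BO and summing P(type O): 1/4·0 + 1/4·1/4 + 1/4·1/4 + 1/4·1/2 = 1/4.

1/4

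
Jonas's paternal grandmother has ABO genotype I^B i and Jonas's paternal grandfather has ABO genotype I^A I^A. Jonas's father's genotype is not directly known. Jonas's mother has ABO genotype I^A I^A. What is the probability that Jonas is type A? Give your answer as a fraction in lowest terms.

3/4

Jonas's father's ABO genotype from I^B i × I^A I^A: 1/2 I^A I^B, 1/2 I^A i.
Crossing each possibility with the mother I^A I^A and summing P(type A): 1/2·1/2 + 1/2·1 = 3/4.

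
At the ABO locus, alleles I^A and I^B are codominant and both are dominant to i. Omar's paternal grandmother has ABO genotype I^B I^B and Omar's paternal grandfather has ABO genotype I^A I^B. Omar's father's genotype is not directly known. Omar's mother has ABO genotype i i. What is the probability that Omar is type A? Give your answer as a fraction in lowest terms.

Omar's father's ABO genotype from I^B I^B × I^A I^B: 1/2 I^A I^B, 1/2 I^B I^B.
Crossing each possibility with the mother i i and summing P(type A): 1/2·1/2 + 1/2·0 = 1/4.

1/4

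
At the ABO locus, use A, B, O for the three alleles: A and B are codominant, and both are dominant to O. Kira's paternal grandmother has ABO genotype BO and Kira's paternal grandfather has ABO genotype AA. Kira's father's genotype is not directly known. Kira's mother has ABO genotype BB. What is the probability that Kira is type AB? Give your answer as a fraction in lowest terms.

Kira's father's ABO genotype from BO × AA: 1/2 AB, 1/2 AO.
Crossing each possibility with the mother BB and summing P(type AB): 1/2·1/2 + 1/2·1/2 = 1/2.

1/2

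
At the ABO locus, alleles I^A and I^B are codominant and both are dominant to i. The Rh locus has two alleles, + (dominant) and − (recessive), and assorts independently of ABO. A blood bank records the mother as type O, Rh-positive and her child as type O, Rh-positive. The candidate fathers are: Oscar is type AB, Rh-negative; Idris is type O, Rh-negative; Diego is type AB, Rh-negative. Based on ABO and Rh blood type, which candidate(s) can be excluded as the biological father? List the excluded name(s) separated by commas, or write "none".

A candidate is excluded only if no genotype consistent with his phenotype could produce a type O, Rh-positive child with a type O, Rh-positive mother.
Oscar (type AB, Rh-): no genotype consistent with that phenotype can produce a type-O Rh+ child with a type-O mother.
Diego (type AB, Rh-): no genotype consistent with that phenotype can produce a type-O Rh+ child with a type-O mother.

Oscar, Diego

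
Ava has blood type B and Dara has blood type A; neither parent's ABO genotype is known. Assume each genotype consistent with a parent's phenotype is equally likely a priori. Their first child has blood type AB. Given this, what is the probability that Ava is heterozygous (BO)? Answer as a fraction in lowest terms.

Possible genotypes: Ava ∈ {BB, BO}; Dara ∈ {AA, AO}.
Weight each parental genotype pair by prior × P(type-AB child):
  BB × AA: posterior weight 4/9.
  BB × AO: posterior weight 2/9.
  BO × AA: posterior weight 2/9.
  BO × AO: posterior weight 1/9.
Sum the posterior weight over pairs where Ava is BO: 1/3.

1/3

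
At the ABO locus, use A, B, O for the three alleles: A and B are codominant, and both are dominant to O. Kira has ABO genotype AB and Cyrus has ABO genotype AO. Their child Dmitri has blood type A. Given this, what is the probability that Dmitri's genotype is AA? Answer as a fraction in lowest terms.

1/2

Cross AB × AO → 1/4 AA, 1/4 AB, 1/4 AO, 1/4 BO.
Type-A genotypes among offspring: AA (1/4), AO (1/4); total 1/2.
P(AA | type A) = (1/4) / (1/2) = 1/2.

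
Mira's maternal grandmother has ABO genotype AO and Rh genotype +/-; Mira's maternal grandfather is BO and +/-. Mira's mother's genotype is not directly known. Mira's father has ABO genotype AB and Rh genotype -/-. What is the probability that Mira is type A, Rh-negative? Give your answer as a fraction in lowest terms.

Mira's mother's ABO genotype from AO × BO: 1/4 AB, 1/4 AO, 1/4 BO, 1/4 OO.
Crossing each possibility with the father AB and summing P(type A): 1/4·1/4 + 1/4·1/2 + 1/4·1/4 + 1/4·1/2 = 3/8.
Similarly for Rh via the mother's Rh distribution: P(Rh-) = 1/2.
Independent loci: 3/8 × 1/2 = 3/16.

3/16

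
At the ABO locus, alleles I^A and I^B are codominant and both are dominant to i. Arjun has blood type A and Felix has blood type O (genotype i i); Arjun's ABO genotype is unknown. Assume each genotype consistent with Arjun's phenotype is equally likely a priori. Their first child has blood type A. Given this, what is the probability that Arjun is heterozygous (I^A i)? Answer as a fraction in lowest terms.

1/3

Possible genotypes: Arjun ∈ {I^A I^A, I^A i}; Felix ∈ {i i}.
Weight each parental genotype pair by prior × P(type-A child):
  I^A I^A × i i: posterior weight 2/3.
  I^A i × i i: posterior weight 1/3.
Sum the posterior weight over pairs where Arjun is I^A i: 1/3.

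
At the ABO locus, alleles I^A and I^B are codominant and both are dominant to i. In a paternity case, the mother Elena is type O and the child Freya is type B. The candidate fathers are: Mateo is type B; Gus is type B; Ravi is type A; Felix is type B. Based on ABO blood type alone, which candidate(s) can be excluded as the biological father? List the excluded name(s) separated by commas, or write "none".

Ravi

A candidate is excluded only if no genotype consistent with his phenotype could produce a type B child with a type O mother.
Ravi (type A): no genotype consistent with that phenotype can produce a type-B child with a type-O mother.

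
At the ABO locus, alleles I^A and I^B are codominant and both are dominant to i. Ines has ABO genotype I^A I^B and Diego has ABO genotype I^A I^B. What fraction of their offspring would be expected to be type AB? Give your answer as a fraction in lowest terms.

1/2

ABO cross I^A I^B × I^A I^B → offspring phenotypes: 1/4 A, 1/4 B, 1/2 AB.
So P(type AB) = 1/2.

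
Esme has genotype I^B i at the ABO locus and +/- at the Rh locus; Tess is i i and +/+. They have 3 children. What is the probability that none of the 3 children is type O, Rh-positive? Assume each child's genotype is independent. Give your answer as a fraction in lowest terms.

1/8

ABO cross I^B i × i i → 1/2 O, 1/2 B.
Rh cross +/- × +/+ → 1 Rh+; so P(type O, Rh-positive) = 1/2 × 1 = 1/2 per child.
P(not type O, Rh-positive) = 1/2 for one child; (1/2)^3 = 1/8.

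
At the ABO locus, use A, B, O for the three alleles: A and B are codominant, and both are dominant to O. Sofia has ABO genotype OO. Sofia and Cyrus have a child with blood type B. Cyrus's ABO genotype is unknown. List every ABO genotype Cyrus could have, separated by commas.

For each candidate genotype of Cyrus, check whether crossing it with OO can produce every observed child phenotype.
  AA → possible child types {A} ✗
  AB → possible child types {A, B} ✓
  AO → possible child types {O, A} ✗
  BB → possible child types {B} ✓
  BO → possible child types {O, B} ✓
  OO → possible child types {O} ✗

AB, BB, BO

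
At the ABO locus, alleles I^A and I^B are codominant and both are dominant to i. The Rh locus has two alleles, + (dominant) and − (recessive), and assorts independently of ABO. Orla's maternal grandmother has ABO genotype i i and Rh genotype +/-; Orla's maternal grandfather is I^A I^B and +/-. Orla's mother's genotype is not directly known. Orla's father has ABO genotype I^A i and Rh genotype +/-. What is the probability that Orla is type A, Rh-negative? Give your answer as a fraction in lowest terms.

1/8

Orla's mother's ABO genotype from i i × I^A I^B: 1/2 I^A i, 1/2 I^B i.
Crossing each possibility with the father I^A i and summing P(type A): 1/2·3/4 + 1/2·1/4 = 1/2.
Similarly for Rh via the mother's Rh distribution: P(Rh-) = 1/4.
Independent loci: 1/2 × 1/4 = 1/8.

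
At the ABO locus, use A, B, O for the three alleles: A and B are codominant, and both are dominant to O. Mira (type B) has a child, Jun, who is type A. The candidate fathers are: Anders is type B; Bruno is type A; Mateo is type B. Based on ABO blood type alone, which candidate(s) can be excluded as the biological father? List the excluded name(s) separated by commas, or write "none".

Anders, Mateo

A candidate is excluded only if no genotype consistent with his phenotype could produce a type A child with a type B mother.
Anders (type B): no genotype consistent with that phenotype can produce a type-A child with a type-B mother.
Mateo (type B): no genotype consistent with that phenotype can produce a type-A child with a type-B mother.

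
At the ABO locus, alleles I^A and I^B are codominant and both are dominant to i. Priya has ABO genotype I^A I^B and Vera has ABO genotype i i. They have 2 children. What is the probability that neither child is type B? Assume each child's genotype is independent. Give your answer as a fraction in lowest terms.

ABO cross I^A I^B × i i → 1/2 A, 1/2 B.
So P(type B) = 1/2 per child.
P(not type B) = 1/2 for one child; (1/2)^2 = 1/4.

1/4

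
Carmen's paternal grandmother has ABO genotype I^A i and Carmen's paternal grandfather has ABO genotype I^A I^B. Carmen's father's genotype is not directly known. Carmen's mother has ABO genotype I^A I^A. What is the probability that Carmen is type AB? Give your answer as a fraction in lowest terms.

Carmen's father's ABO genotype from I^A i × I^A I^B: 1/4 I^A I^A, 1/4 I^A I^B, 1/4 I^A i, 1/4 I^B i.
Crossing each possibility with the mother I^A I^A and summing P(type AB): 1/4·0 + 1/4·1/2 + 1/4·0 + 1/4·1/2 = 1/4.

1/4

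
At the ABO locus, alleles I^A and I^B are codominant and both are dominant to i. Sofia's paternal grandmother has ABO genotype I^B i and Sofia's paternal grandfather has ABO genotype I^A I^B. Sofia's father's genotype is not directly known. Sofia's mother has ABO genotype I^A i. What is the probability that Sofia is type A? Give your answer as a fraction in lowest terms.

3/8

Sofia's father's ABO genotype from I^B i × I^A I^B: 1/4 I^A I^B, 1/4 I^A i, 1/4 I^B I^B, 1/4 I^B i.
Crossing each possibility with the mother I^A i and summing P(type A): 1/4·1/2 + 1/4·3/4 + 1/4·0 + 1/4·1/4 = 3/8.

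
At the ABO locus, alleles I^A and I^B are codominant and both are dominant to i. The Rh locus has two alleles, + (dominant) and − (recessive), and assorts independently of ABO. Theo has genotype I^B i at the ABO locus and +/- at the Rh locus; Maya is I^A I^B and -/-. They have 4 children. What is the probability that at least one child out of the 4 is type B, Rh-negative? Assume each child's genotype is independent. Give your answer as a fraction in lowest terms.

ABO cross I^B i × I^A I^B → 1/4 A, 1/2 B, 1/4 AB.
Rh cross +/- × -/- → 1/2 Rh+, 1/2 Rh-; so P(type B, Rh-negative) = 1/2 × 1/2 = 1/4 per child.
P(none) = (3/4)^4 = 81/256; P(at least one) = 1 − 81/256 = 175/256.

175/256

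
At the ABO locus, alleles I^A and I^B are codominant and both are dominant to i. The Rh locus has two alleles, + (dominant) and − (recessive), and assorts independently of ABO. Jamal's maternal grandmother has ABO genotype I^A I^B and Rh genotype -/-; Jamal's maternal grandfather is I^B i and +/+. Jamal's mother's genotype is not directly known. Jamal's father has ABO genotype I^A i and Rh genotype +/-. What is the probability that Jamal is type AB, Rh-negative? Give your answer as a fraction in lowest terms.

Jamal's mother's ABO genotype from I^A I^B × I^B i: 1/4 I^A I^B, 1/4 I^A i, 1/4 I^B I^B, 1/4 I^B i.
Crossing each possibility with the father I^A i and summing P(type AB): 1/4·1/4 + 1/4·0 + 1/4·1/2 + 1/4·1/4 = 1/4.
Similarly for Rh via the mother's Rh distribution: P(Rh-) = 1/4.
Independent loci: 1/4 × 1/4 = 1/16.

1/16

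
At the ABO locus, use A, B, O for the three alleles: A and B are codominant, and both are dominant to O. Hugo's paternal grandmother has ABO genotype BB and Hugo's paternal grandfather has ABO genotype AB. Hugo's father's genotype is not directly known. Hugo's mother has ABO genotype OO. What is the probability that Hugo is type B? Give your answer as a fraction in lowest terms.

Hugo's father's ABO genotype from BB × AB: 1/2 AB, 1/2 BB.
Crossing each possibility with the mother OO and summing P(type B): 1/2·1/2 + 1/2·1 = 3/4.

3/4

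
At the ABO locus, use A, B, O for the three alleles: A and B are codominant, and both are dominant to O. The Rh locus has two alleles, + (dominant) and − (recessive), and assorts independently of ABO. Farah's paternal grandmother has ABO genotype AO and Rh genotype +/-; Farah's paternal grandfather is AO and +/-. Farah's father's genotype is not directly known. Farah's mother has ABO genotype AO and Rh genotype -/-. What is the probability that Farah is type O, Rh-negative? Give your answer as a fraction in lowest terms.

1/8

Farah's father's ABO genotype from AO × AO: 1/4 AA, 1/2 AO, 1/4 OO.
Crossing each possibility with the mother AO and summing P(type O): 1/4·0 + 1/2·1/4 + 1/4·1/2 = 1/4.
Similarly for Rh via the father's Rh distribution: P(Rh-) = 1/2.
Independent loci: 1/4 × 1/2 = 1/8.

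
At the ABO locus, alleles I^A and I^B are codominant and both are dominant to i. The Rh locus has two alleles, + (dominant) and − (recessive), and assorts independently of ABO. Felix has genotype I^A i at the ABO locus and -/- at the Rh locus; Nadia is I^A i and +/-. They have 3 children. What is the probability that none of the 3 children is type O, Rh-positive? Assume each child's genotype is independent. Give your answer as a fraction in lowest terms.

343/512

ABO cross I^A i × I^A i → 1/4 O, 3/4 A.
Rh cross -/- × +/- → 1/2 Rh+, 1/2 Rh-; so P(type O, Rh-positive) = 1/4 × 1/2 = 1/8 per child.
P(not type O, Rh-positive) = 7/8 for one child; (7/8)^3 = 343/512.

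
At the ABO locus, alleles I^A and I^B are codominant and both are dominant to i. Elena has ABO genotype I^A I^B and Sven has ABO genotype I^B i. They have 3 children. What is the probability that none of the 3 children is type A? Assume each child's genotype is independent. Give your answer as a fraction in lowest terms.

27/64

ABO cross I^A I^B × I^B i → 1/4 A, 1/2 B, 1/4 AB.
So P(type A) = 1/4 per child.
P(not type A) = 3/4 for one child; (3/4)^3 = 27/64.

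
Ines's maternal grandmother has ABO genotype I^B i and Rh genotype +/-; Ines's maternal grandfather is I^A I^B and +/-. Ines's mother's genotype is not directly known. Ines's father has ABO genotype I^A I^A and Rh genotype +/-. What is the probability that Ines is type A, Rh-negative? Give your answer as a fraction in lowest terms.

1/8

Ines's mother's ABO genotype from I^B i × I^A I^B: 1/4 I^A I^B, 1/4 I^A i, 1/4 I^B I^B, 1/4 I^B i.
Crossing each possibility with the father I^A I^A and summing P(type A): 1/4·1/2 + 1/4·1 + 1/4·0 + 1/4·1/2 = 1/2.
Similarly for Rh via the mother's Rh distribution: P(Rh-) = 1/4.
Independent loci: 1/2 × 1/4 = 1/8.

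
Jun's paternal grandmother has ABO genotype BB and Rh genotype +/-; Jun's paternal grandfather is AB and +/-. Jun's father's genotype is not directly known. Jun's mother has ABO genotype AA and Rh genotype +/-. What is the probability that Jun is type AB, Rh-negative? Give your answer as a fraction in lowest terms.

3/16

Jun's father's ABO genotype from BB × AB: 1/2 AB, 1/2 BB.
Crossing each possibility with the mother AA and summing P(type AB): 1/2·1/2 + 1/2·1 = 3/4.
Similarly for Rh via the father's Rh distribution: P(Rh-) = 1/4.
Independent loci: 3/4 × 1/4 = 3/16.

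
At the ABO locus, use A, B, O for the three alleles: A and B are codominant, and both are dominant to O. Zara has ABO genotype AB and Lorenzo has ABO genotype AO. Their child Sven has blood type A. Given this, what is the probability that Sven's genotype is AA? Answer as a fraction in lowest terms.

Cross AB × AO → 1/4 AA, 1/4 AB, 1/4 AO, 1/4 BO.
Type-A genotypes among offspring: AA (1/4), AO (1/4); total 1/2.
P(AA | type A) = (1/4) / (1/2) = 1/2.

1/2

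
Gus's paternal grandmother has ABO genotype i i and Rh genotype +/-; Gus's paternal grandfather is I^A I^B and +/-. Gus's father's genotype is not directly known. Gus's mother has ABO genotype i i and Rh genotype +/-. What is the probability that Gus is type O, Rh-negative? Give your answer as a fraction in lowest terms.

1/8

Gus's father's ABO genotype from i i × I^A I^B: 1/2 I^A i, 1/2 I^B i.
Crossing each possibility with the mother i i and summing P(type O): 1/2·1/2 + 1/2·1/2 = 1/2.
Similarly for Rh via the father's Rh distribution: P(Rh-) = 1/4.
Independent loci: 1/2 × 1/4 = 1/8.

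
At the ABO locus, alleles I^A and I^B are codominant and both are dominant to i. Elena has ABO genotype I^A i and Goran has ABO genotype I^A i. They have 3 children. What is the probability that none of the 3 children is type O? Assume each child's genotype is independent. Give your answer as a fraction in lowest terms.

ABO cross I^A i × I^A i → 1/4 O, 3/4 A.
So P(type O) = 1/4 per child.
P(not type O) = 3/4 for one child; (3/4)^3 = 27/64.

27/64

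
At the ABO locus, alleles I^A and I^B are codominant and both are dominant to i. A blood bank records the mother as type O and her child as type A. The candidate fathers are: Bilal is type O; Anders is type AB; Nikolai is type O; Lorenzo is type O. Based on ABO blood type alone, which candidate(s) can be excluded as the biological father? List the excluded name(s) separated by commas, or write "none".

A candidate is excluded only if no genotype consistent with his phenotype could produce a type A child with a type O mother.
Bilal (type O): no genotype consistent with that phenotype can produce a type-A child with a type-O mother.
Nikolai (type O): no genotype consistent with that phenotype can produce a type-A child with a type-O mother.
Lorenzo (type O): no genotype consistent with that phenotype can produce a type-A child with a type-O mother.

Bilal, Nikolai, Lorenzo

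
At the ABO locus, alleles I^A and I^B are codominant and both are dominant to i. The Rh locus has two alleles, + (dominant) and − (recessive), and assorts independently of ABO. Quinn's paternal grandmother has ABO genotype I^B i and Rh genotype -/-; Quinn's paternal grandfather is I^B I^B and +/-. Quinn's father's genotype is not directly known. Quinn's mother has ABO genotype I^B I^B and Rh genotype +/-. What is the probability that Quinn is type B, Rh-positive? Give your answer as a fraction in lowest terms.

Quinn's father's ABO genotype from I^B i × I^B I^B: 1/2 I^B I^B, 1/2 I^B i.
Crossing each possibility with the mother I^B I^B and summing P(type B): 1/2·1 + 1/2·1 = 1.
Similarly for Rh via the father's Rh distribution: P(Rh+) = 5/8.
Independent loci: 1 × 5/8 = 5/8.

5/8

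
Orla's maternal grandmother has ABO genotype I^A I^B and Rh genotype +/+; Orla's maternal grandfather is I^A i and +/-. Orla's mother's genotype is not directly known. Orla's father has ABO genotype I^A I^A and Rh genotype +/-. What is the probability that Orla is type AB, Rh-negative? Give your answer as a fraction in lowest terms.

Orla's mother's ABO genotype from I^A I^B × I^A i: 1/4 I^A I^A, 1/4 I^A I^B, 1/4 I^A i, 1/4 I^B i.
Crossing each possibility with the father I^A I^A and summing P(type AB): 1/4·0 + 1/4·1/2 + 1/4·0 + 1/4·1/2 = 1/4.
Similarly for Rh via the mother's Rh distribution: P(Rh-) = 1/8.
Independent loci: 1/4 × 1/8 = 1/32.

1/32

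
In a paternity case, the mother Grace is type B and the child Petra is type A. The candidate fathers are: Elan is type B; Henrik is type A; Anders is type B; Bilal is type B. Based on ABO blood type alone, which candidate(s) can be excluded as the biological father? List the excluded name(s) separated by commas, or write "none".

Elan, Anders, Bilal

A candidate is excluded only if no genotype consistent with his phenotype could produce a type A child with a type B mother.
Elan (type B): no genotype consistent with that phenotype can produce a type-A child with a type-B mother.
Anders (type B): no genotype consistent with that phenotype can produce a type-A child with a type-B mother.
Bilal (type B): no genotype consistent with that phenotype can produce a type-A child with a type-B mother.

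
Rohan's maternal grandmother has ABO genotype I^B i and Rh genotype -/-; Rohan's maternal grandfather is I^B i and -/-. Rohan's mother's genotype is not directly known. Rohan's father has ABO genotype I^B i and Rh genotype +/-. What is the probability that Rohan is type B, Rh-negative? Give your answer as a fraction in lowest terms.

3/8

Rohan's mother's ABO genotype from I^B i × I^B i: 1/4 I^B I^B, 1/2 I^B i, 1/4 i i.
Crossing each possibility with the father I^B i and summing P(type B): 1/4·1 + 1/2·3/4 + 1/4·1/2 = 3/4.
Similarly for Rh via the mother's Rh distribution: P(Rh-) = 1/2.
Independent loci: 3/4 × 1/2 = 3/8.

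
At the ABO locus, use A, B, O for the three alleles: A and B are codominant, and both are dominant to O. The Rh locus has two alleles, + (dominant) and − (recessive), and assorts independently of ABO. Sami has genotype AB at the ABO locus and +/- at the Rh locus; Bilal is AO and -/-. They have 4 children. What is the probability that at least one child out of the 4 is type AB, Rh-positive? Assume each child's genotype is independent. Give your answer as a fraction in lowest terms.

1695/4096

ABO cross AB × AO → 1/2 A, 1/4 B, 1/4 AB.
Rh cross +/- × -/- → 1/2 Rh+, 1/2 Rh-; so P(type AB, Rh-positive) = 1/4 × 1/2 = 1/8 per child.
P(none) = (7/8)^4 = 2401/4096; P(at least one) = 1 − 2401/4096 = 1695/4096.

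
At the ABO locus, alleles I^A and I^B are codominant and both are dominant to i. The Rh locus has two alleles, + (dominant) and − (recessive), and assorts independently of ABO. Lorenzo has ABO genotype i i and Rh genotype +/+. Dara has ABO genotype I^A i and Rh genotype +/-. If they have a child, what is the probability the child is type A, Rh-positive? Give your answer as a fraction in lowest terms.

1/2

ABO cross i i × I^A i → offspring phenotypes: 1/2 O, 1/2 A.
Rh cross +/+ × +/- → 1 Rh+.
Independent loci: P(type A, Rh-positive) = 1/2 × 1 = 1/2.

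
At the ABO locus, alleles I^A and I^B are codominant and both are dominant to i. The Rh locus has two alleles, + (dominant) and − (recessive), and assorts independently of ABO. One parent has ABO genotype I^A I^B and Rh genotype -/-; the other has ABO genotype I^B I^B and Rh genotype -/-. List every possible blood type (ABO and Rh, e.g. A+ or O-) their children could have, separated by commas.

B-, AB-

Gametes from I^A I^B × I^B I^B give offspring ABO genotypes I^A I^B, I^B I^B, i.e. phenotypes B, AB.
Rh cross -/- × -/- → phenotypes Rh-.
Combining independently: B-, AB-.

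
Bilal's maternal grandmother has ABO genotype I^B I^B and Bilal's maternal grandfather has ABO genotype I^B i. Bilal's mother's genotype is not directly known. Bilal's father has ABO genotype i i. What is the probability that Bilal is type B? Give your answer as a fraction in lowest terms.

Bilal's mother's ABO genotype from I^B I^B × I^B i: 1/2 I^B I^B, 1/2 I^B i.
Crossing each possibility with the father i i and summing P(type B): 1/2·1 + 1/2·1/2 = 3/4.

3/4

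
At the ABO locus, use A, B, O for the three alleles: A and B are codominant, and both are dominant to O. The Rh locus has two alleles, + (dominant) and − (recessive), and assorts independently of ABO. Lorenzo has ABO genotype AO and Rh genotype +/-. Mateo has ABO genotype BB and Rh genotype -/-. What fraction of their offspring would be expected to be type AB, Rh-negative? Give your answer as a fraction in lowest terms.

ABO cross AO × BB → offspring phenotypes: 1/2 B, 1/2 AB.
Rh cross +/- × -/- → 1/2 Rh+, 1/2 Rh-.
Independent loci: P(type AB, Rh-negative) = 1/2 × 1/2 = 1/4.

1/4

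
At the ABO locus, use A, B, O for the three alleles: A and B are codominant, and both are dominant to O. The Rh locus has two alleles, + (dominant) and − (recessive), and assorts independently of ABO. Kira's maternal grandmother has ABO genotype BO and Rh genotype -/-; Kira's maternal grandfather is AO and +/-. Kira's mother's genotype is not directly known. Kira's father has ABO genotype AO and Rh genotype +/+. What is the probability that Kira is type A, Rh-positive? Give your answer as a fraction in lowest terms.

1/2

Kira's mother's ABO genotype from BO × AO: 1/4 AB, 1/4 AO, 1/4 BO, 1/4 OO.
Crossing each possibility with the father AO and summing P(type A): 1/4·1/2 + 1/4·3/4 + 1/4·1/4 + 1/4·1/2 = 1/2.
Similarly for Rh via the mother's Rh distribution: P(Rh+) = 1.
Independent loci: 1/2 × 1 = 1/2.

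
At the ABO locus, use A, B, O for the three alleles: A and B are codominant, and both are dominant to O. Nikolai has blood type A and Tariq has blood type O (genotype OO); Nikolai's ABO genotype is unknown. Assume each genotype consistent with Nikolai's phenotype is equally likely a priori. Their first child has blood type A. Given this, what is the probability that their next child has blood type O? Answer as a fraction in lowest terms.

1/6

Possible genotypes: Nikolai ∈ {AA, AO}; Tariq ∈ {OO}.
Weight each parental genotype pair by prior × P(type-A child):
  AA × OO: posterior weight 2/3; P(next child type O) = 0.
  AO × OO: posterior weight 1/3; P(next child type O) = 1/2.
Weighted sum = 1/6.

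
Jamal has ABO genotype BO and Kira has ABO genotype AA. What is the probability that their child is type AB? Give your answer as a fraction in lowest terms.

ABO cross BO × AA → offspring phenotypes: 1/2 A, 1/2 AB.
So P(type AB) = 1/2.

1/2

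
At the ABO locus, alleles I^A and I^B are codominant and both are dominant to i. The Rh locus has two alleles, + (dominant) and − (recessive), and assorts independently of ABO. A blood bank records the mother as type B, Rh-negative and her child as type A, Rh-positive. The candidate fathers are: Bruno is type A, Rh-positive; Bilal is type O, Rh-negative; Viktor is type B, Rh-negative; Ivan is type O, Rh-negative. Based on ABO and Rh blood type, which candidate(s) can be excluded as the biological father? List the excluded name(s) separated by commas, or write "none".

Bilal, Viktor, Ivan

A candidate is excluded only if no genotype consistent with his phenotype could produce a type A, Rh-positive child with a type B, Rh-negative mother.
Bilal (type O, Rh-): no genotype consistent with that phenotype can produce a type-A Rh+ child with a type-B mother.
Viktor (type B, Rh-): no genotype consistent with that phenotype can produce a type-A Rh+ child with a type-B mother.
Ivan (type O, Rh-): no genotype consistent with that phenotype can produce a type-A Rh+ child with a type-B mother.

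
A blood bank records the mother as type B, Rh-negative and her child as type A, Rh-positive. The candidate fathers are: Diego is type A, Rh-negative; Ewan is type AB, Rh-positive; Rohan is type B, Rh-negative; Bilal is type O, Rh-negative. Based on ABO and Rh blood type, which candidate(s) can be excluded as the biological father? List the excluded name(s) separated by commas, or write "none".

Diego, Rohan, Bilal

A candidate is excluded only if no genotype consistent with his phenotype could produce a type A, Rh-positive child with a type B, Rh-negative mother.
Diego (type A, Rh-): no genotype consistent with that phenotype can produce a type-A Rh+ child with a type-B mother.
Rohan (type B, Rh-): no genotype consistent with that phenotype can produce a type-A Rh+ child with a type-B mother.
Bilal (type O, Rh-): no genotype consistent with that phenotype can produce a type-A Rh+ child with a type-B mother.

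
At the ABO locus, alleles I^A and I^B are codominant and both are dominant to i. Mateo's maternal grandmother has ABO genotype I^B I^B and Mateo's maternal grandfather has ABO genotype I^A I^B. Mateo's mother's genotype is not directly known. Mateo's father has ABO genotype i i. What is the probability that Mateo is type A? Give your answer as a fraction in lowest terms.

Mateo's mother's ABO genotype from I^B I^B × I^A I^B: 1/2 I^A I^B, 1/2 I^B I^B.
Crossing each possibility with the father i i and summing P(type A): 1/2·1/2 + 1/2·0 = 1/4.

1/4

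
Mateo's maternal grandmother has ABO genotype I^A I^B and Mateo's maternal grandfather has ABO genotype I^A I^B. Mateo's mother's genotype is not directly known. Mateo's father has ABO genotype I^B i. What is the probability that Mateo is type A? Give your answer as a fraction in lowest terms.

Mateo's mother's ABO genotype from I^A I^B × I^A I^B: 1/4 I^A I^A, 1/2 I^A I^B, 1/4 I^B I^B.
Crossing each possibility with the father I^B i and summing P(type A): 1/4·1/2 + 1/2·1/4 + 1/4·0 = 1/4.

1/4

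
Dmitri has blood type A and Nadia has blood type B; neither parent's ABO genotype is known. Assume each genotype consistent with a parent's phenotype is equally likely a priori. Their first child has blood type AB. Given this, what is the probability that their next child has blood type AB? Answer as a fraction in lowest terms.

Possible genotypes: Dmitri ∈ {I^A I^A, I^A i}; Nadia ∈ {I^B I^B, I^B i}.
Weight each parental genotype pair by prior × P(type-AB child):
  I^A I^A × I^B I^B: posterior weight 4/9; P(next child type AB) = 1.
  I^A I^A × I^B i: posterior weight 2/9; P(next child type AB) = 1/2.
  I^A i × I^B I^B: posterior weight 2/9; P(next child type AB) = 1/2.
  I^A i × I^B i: posterior weight 1/9; P(next child type AB) = 1/4.
Weighted sum = 25/36.

25/36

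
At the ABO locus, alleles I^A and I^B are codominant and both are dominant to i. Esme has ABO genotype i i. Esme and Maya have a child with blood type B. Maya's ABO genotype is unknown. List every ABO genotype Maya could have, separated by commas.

For each candidate genotype of Maya, check whether crossing it with i i can produce every observed child phenotype.
  I^A I^A → possible child types {A} ✗
  I^A I^B → possible child types {A, B} ✓
  I^A i → possible child types {O, A} ✗
  I^B I^B → possible child types {B} ✓
  I^B i → possible child types {O, B} ✓
  i i → possible child types {O} ✗

I^A I^B, I^B I^B, I^B i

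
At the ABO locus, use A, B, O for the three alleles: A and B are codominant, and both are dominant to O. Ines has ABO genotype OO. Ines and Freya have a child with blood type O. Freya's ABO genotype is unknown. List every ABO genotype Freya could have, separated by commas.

For each candidate genotype of Freya, check whether crossing it with OO can produce every observed child phenotype.
  AA → possible child types {A} ✗
  AB → possible child types {A, B} ✗
  AO → possible child types {O, A} ✓
  BB → possible child types {B} ✗
  BO → possible child types {O, B} ✓
  OO → possible child types {O} ✓

AO, BO, OO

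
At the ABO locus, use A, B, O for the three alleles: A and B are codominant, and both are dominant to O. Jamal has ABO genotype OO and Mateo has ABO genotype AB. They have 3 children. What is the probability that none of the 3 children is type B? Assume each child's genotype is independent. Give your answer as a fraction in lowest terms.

1/8

ABO cross OO × AB → 1/2 A, 1/2 B.
So P(type B) = 1/2 per child.
P(not type B) = 1/2 for one child; (1/2)^3 = 1/8.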